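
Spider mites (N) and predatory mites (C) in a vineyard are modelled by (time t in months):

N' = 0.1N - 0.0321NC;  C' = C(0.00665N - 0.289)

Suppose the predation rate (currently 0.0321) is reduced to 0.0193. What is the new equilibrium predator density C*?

At the interior fixed point, setting dN/dt = 0 with N > 0 fixes C* = (prey growth rate)/(NC coefficient) — independent of the other coefficients.
With the change, C* = 0.1/0.0193 = 5.18; it rises from 3.12.

C* ≈ 5.18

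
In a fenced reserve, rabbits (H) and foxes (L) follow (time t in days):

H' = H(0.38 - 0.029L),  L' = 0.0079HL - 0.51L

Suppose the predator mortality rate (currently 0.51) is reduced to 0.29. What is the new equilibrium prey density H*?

At the interior fixed point, setting dL/dt = 0 with L > 0 fixes H* = (predator death rate)/(HL coefficient) — independent of the other coefficients.
With the change, H* = 0.29/0.0079 = 36.7; it falls from 64.6.

H* ≈ 36.7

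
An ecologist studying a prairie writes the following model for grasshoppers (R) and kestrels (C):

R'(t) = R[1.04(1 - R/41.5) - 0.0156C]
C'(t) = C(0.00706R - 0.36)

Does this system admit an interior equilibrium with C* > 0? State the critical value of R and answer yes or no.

Threshold R = 51; K < 51, so no, the predator goes extinct.

The predator equation gives dC/dt > 0 only when R > 0.36/0.00706 = 51.
Without the predator, R → K = 41.5. Since 41.5 < 51, the predator cannot invade.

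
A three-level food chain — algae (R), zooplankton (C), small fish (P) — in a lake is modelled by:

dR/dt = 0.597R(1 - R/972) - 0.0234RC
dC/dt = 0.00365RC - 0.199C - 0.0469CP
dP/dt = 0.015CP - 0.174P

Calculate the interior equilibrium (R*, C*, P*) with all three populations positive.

From dP/dt = 0: 0.015C* = 0.174, so C* = 11.6.
From dR/dt = 0: 0.597(1 - R*/972) = 0.0234·11.6, giving R* = 972·(1 - 0.455) = 530.
From dC/dt = 0: 0.00365·530 - 0.199 = 0.0469P*, so P* = 1.74/0.0469 = 37.

R* ≈ 530, C* ≈ 11.6, P* ≈ 37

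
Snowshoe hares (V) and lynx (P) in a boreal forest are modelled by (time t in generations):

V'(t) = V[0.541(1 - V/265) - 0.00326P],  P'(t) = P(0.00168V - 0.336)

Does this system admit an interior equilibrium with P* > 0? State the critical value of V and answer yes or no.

The predator equation gives dP/dt > 0 only when V > 0.336/0.00168 = 200.
Without the predator, V → K = 265. Since 265 > 200, the predator can invade and persist.

Threshold V = 200; K > 200, so yes, the predator persists.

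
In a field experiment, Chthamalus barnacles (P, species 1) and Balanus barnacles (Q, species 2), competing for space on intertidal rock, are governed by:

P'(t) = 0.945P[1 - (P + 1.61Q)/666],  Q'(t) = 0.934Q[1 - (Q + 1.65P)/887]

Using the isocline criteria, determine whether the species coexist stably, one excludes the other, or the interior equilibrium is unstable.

unstable coexistence (outcome depends on initial conditions)

Compare the nullcline intercepts: K1/α12 = 666/1.61 = 414 < K2 = 887; K2/α21 = 887/1.65 = 538 < K1 = 666.
Since both are reversed, neither can invade when rare; the interior point is a saddle.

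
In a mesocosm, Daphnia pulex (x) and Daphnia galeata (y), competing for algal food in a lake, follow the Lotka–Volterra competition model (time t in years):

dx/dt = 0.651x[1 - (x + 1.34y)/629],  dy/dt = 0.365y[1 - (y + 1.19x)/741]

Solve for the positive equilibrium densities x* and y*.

x* ≈ 612, y* ≈ 12.6

Setting both brackets to zero gives the nullclines x + 1.34y = 629 and 1.19x + y = 741.
Substituting y = 741 - 1.19x into the first: x(1 - 1.34·1.19) = 629 - 1.34·741.
So x* = -364/-0.595 = 612, and then y* = 741 - 1.19·612 = 12.6.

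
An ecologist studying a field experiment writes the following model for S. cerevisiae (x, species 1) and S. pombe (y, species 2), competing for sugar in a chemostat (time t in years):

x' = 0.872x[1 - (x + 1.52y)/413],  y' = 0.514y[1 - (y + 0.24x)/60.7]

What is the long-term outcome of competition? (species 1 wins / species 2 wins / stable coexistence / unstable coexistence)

species 1 excludes species 2

Compare the nullcline intercepts: K1/α12 = 413/1.52 = 272 > K2 = 60.7; K2/α21 = 60.7/0.24 = 253 < K1 = 413.
Since the inequalities point opposite ways, species 1 can invade but species 2 cannot.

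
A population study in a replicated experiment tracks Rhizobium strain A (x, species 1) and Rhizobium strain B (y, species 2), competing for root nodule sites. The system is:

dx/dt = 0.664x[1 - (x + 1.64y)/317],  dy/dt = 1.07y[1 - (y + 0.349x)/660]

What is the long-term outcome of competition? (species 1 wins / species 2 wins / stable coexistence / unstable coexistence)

species 2 excludes species 1

Compare the nullcline intercepts: K1/α12 = 317/1.64 = 193 < K2 = 660; K2/α21 = 660/0.349 = 1890 > K1 = 317.
Since the inequalities point opposite ways, species 2 can invade but species 1 cannot.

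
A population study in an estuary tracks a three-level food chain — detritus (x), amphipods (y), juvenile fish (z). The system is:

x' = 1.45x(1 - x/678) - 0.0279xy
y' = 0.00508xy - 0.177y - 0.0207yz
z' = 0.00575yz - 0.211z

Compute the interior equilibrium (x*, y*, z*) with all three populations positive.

x* ≈ 199, y* ≈ 36.7, z* ≈ 40.4

From dz/dt = 0: 0.00575y* = 0.211, so y* = 36.7.
From dx/dt = 0: 1.45(1 - x*/678) = 0.0279·36.7, giving x* = 678·(1 - 0.706) = 199.
From dy/dt = 0: 0.00508·199 - 0.177 = 0.0207z*, so z* = 0.835/0.0207 = 40.4.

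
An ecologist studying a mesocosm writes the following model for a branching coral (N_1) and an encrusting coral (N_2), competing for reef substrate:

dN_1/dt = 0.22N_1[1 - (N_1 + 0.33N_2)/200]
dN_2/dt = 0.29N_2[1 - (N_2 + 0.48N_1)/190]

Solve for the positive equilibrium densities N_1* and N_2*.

N_1* ≈ 163, N_2* ≈ 112

Setting both brackets to zero gives the nullclines N_1 + 0.33N_2 = 200 and 0.48N_1 + N_2 = 190.
Substituting N_2 = 190 - 0.48N_1 into the first: N_1(1 - 0.33·0.48) = 200 - 0.33·190.
So N_1* = 137/0.842 = 163, and then N_2* = 190 - 0.48·163 = 112.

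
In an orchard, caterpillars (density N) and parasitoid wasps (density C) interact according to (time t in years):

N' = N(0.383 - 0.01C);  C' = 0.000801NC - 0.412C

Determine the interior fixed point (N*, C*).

N* ≈ 514, C* ≈ 38.3

Set dC/dt = 0 with C > 0: 0.000801N - 0.412 = 0, so N* = 0.412/0.000801 = 514.
Set dN/dt = 0 with N > 0: 0.383 - 0.01C = 0, so C* = 0.383/0.01 = 38.3.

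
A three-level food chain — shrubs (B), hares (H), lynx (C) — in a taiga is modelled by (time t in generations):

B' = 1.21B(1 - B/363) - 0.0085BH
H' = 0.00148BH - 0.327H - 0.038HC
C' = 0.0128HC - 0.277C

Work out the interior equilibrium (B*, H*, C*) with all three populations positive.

From dC/dt = 0: 0.0128H* = 0.277, so H* = 21.6.
From dB/dt = 0: 1.21(1 - B*/363) = 0.0085·21.6, giving B* = 363·(1 - 0.152) = 308.
From dH/dt = 0: 0.00148·308 - 0.327 = 0.038C*, so C* = 0.129/0.038 = 3.38.

B* ≈ 308, H* ≈ 21.6, C* ≈ 3.38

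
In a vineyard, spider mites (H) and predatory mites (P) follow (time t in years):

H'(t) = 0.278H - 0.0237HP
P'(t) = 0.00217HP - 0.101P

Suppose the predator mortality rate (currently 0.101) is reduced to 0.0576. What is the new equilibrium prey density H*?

H* ≈ 26.5

At the interior fixed point, setting dP/dt = 0 with P > 0 fixes H* = (predator death rate)/(HP coefficient) — independent of the other coefficients.
With the change, H* = 0.0576/0.00217 = 26.5; it falls from 46.5.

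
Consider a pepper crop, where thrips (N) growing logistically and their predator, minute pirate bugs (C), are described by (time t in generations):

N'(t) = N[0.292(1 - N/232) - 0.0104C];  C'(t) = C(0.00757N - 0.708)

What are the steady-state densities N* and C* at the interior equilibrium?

From dC/dt = 0 with C > 0: 0.00757N* = 0.708, so N* = 93.5.
Substitute into dN/dt = 0: 0.292(1 - 93.5/232) = 0.0104C*.
The bracket is 0.597, giving C* = 0.174/0.0104 = 16.8.

N* ≈ 93.5, C* ≈ 16.8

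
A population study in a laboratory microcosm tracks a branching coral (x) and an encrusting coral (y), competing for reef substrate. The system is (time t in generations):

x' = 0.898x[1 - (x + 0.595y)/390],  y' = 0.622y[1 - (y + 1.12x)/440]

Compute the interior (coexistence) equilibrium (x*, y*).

x* ≈ 384, y* ≈ 9.59

Setting both brackets to zero gives the nullclines x + 0.595y = 390 and 1.12x + y = 440.
Substituting y = 440 - 1.12x into the first: x(1 - 0.595·1.12) = 390 - 0.595·440.
So x* = 128/0.334 = 384, and then y* = 440 - 1.12·384 = 9.59.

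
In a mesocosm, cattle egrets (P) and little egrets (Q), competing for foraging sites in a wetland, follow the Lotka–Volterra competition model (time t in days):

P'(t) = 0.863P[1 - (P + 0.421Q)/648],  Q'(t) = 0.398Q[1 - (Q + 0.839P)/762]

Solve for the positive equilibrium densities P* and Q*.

Setting both brackets to zero gives the nullclines P + 0.421Q = 648 and 0.839P + Q = 762.
Substituting Q = 762 - 0.839P into the first: P(1 - 0.421·0.839) = 648 - 0.421·762.
So P* = 327/0.647 = 506, and then Q* = 762 - 0.839·506 = 338.

P* ≈ 506, Q* ≈ 338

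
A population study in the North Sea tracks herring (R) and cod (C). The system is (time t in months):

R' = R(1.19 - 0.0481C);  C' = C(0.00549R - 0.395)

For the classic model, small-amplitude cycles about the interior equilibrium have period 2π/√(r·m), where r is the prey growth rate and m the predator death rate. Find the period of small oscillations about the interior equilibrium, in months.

T ≈ 9.16 months

Here r = 1.19 and m = 0.395, so r·m = 0.47.
ω = √0.47 = 0.686 per month, hence T = 2π/ω ≈ 9.16 months.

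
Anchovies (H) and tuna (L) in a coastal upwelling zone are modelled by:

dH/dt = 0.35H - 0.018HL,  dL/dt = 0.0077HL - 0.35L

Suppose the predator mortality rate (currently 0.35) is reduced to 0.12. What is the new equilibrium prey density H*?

At the interior fixed point, setting dL/dt = 0 with L > 0 fixes H* = (predator death rate)/(HL coefficient) — independent of the other coefficients.
With the change, H* = 0.12/0.0077 = 15.6; it falls from 45.5.

H* ≈ 15.6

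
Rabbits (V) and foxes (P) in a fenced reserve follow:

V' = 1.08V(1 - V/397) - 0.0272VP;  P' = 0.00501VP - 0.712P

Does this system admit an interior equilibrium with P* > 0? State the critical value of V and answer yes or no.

Threshold V = 142; K > 142, so yes, the predator persists.

The predator equation gives dP/dt > 0 only when V > 0.712/0.00501 = 142.
Without the predator, V → K = 397. Since 397 > 142, the predator can invade and persist.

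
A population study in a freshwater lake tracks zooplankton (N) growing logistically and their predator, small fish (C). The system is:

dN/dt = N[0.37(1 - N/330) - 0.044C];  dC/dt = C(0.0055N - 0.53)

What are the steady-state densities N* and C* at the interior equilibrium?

From dC/dt = 0 with C > 0: 0.0055N* = 0.53, so N* = 96.4.
Substitute into dN/dt = 0: 0.37(1 - 96.4/330) = 0.044C*.
The bracket is 0.708, giving C* = 0.262/0.044 = 5.95.

N* ≈ 96.4, C* ≈ 5.95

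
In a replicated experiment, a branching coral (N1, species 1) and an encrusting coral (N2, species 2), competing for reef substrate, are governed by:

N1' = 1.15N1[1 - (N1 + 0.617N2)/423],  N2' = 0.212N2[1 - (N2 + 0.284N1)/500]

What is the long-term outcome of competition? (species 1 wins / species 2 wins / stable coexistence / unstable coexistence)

stable coexistence

Compare the nullcline intercepts: K1/α12 = 423/0.617 = 686 > K2 = 500; K2/α21 = 500/0.284 = 1760 > K1 = 423.
Since both inequalities hold, each species can invade when rare, so the interior equilibrium is stable.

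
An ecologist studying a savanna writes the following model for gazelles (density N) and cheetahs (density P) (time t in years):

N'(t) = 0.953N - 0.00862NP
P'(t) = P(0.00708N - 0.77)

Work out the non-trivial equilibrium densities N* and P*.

Set dP/dt = 0 with P > 0: 0.00708N - 0.77 = 0, so N* = 0.77/0.00708 = 109.
Set dN/dt = 0 with N > 0: 0.953 - 0.00862P = 0, so P* = 0.953/0.00862 = 111.

N* ≈ 109, P* ≈ 111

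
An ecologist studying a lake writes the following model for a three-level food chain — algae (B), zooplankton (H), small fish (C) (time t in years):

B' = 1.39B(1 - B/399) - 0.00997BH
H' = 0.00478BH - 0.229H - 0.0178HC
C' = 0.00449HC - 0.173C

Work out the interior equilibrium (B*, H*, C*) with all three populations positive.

From dC/dt = 0: 0.00449H* = 0.173, so H* = 38.5.
From dB/dt = 0: 1.39(1 - B*/399) = 0.00997·38.5, giving B* = 399·(1 - 0.276) = 289.
From dH/dt = 0: 0.00478·289 - 0.229 = 0.0178C*, so C* = 1.15/0.0178 = 64.7.

B* ≈ 289, H* ≈ 38.5, C* ≈ 64.7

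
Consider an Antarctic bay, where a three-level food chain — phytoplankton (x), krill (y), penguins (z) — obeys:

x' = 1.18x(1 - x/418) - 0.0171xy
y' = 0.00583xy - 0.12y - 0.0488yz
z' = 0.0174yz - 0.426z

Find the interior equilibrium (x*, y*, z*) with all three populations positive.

From dz/dt = 0: 0.0174y* = 0.426, so y* = 24.5.
From dx/dt = 0: 1.18(1 - x*/418) = 0.0171·24.5, giving x* = 418·(1 - 0.355) = 270.
From dy/dt = 0: 0.00583·270 - 0.12 = 0.0488z*, so z* = 1.45/0.0488 = 29.8.

x* ≈ 270, y* ≈ 24.5, z* ≈ 29.8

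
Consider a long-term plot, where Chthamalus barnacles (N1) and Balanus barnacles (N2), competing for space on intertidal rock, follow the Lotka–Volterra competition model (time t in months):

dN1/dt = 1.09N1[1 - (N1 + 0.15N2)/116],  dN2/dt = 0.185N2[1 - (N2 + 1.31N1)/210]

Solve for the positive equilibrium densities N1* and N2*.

N1* ≈ 105, N2* ≈ 72.2

Setting both brackets to zero gives the nullclines N1 + 0.15N2 = 116 and 1.31N1 + N2 = 210.
Substituting N2 = 210 - 1.31N1 into the first: N1(1 - 0.15·1.31) = 116 - 0.15·210.
So N1* = 84.5/0.803 = 105, and then N2* = 210 - 1.31·105 = 72.2.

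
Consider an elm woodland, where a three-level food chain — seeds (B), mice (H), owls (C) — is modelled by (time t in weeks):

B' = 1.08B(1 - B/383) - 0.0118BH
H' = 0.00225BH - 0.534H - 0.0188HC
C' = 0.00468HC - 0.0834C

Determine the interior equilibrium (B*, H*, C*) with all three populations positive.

B* ≈ 308, H* ≈ 17.8, C* ≈ 8.51

From dC/dt = 0: 0.00468H* = 0.0834, so H* = 17.8.
From dB/dt = 0: 1.08(1 - B*/383) = 0.0118·17.8, giving B* = 383·(1 - 0.195) = 308.
From dH/dt = 0: 0.00225·308 - 0.534 = 0.0188C*, so C* = 0.16/0.0188 = 8.51.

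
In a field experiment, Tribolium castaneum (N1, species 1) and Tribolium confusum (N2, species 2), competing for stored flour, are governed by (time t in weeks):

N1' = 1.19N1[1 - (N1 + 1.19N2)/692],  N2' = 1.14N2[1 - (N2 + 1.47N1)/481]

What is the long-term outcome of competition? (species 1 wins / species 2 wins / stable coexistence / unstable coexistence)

species 1 excludes species 2

Compare the nullcline intercepts: K1/α12 = 692/1.19 = 582 > K2 = 481; K2/α21 = 481/1.47 = 327 < K1 = 692.
Since the inequalities point opposite ways, species 1 can invade but species 2 cannot.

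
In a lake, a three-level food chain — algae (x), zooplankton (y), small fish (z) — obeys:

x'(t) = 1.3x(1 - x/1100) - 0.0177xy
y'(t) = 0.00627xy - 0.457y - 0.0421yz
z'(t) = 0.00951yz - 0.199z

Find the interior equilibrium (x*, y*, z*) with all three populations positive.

From dz/dt = 0: 0.00951y* = 0.199, so y* = 20.9.
From dx/dt = 0: 1.3(1 - x*/1100) = 0.0177·20.9, giving x* = 1100·(1 - 0.285) = 787.
From dy/dt = 0: 0.00627·787 - 0.457 = 0.0421z*, so z* = 4.47/0.0421 = 106.

x* ≈ 787, y* ≈ 20.9, z* ≈ 106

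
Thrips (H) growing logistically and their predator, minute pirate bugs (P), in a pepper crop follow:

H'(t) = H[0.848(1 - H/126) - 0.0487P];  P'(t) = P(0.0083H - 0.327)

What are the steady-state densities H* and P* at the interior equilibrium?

H* ≈ 39.4, P* ≈ 12

From dP/dt = 0 with P > 0: 0.0083H* = 0.327, so H* = 39.4.
Substitute into dH/dt = 0: 0.848(1 - 39.4/126) = 0.0487P*.
The bracket is 0.687, giving P* = 0.583/0.0487 = 12.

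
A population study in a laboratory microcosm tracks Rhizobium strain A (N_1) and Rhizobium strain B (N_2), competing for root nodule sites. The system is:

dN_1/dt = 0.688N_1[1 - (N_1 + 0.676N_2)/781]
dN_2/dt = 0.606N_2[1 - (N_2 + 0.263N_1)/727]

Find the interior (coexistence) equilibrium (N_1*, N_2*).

N_1* ≈ 352, N_2* ≈ 634

Setting both brackets to zero gives the nullclines N_1 + 0.676N_2 = 781 and 0.263N_1 + N_2 = 727.
Substituting N_2 = 727 - 0.263N_1 into the first: N_1(1 - 0.676·0.263) = 781 - 0.676·727.
So N_1* = 290/0.822 = 352, and then N_2* = 727 - 0.263·352 = 634.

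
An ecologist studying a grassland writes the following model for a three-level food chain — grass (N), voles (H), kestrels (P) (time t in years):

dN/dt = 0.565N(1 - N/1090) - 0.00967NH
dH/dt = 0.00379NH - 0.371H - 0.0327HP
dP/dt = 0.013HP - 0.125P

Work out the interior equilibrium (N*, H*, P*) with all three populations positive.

From dP/dt = 0: 0.013H* = 0.125, so H* = 9.62.
From dN/dt = 0: 0.565(1 - N*/1090) = 0.00967·9.62, giving N* = 1090·(1 - 0.165) = 911.
From dH/dt = 0: 0.00379·911 - 0.371 = 0.0327P*, so P* = 3.08/0.0327 = 94.2.

N* ≈ 911, H* ≈ 9.62, P* ≈ 94.2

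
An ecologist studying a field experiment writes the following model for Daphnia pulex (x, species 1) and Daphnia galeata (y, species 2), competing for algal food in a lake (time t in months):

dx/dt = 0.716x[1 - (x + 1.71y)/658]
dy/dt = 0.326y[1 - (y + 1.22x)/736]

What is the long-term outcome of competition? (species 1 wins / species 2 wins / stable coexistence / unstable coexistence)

unstable coexistence (outcome depends on initial conditions)

Compare the nullcline intercepts: K1/α12 = 658/1.71 = 385 < K2 = 736; K2/α21 = 736/1.22 = 603 < K1 = 658.
Since both are reversed, neither can invade when rare; the interior point is a saddle.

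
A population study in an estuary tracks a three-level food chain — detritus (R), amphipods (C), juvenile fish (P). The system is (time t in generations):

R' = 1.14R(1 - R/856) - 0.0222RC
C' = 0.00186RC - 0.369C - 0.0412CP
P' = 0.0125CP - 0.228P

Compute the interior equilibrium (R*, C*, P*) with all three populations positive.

R* ≈ 552, C* ≈ 18.2, P* ≈ 16

From dP/dt = 0: 0.0125C* = 0.228, so C* = 18.2.
From dR/dt = 0: 1.14(1 - R*/856) = 0.0222·18.2, giving R* = 856·(1 - 0.355) = 552.
From dC/dt = 0: 0.00186·552 - 0.369 = 0.0412P*, so P* = 0.658/0.0412 = 16.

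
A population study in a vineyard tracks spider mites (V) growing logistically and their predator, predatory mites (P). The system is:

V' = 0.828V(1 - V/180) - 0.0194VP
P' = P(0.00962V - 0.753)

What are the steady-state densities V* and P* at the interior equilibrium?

From dP/dt = 0 with P > 0: 0.00962V* = 0.753, so V* = 78.3.
Substitute into dV/dt = 0: 0.828(1 - 78.3/180) = 0.0194P*.
The bracket is 0.565, giving P* = 0.468/0.0194 = 24.1.

V* ≈ 78.3, P* ≈ 24.1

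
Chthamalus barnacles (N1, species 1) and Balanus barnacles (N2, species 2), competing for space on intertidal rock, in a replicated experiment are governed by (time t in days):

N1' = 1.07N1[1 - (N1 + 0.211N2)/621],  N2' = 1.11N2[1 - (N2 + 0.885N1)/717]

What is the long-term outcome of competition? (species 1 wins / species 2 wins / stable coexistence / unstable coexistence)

stable coexistence

Compare the nullcline intercepts: K1/α12 = 621/0.211 = 2940 > K2 = 717; K2/α21 = 717/0.885 = 810 > K1 = 621.
Since both inequalities hold, each species can invade when rare, so the interior equilibrium is stable.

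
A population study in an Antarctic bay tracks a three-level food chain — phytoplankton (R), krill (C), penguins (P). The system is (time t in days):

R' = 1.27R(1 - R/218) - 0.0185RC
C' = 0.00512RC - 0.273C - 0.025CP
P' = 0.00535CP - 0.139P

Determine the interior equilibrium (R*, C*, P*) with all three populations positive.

From dP/dt = 0: 0.00535C* = 0.139, so C* = 26.
From dR/dt = 0: 1.27(1 - R*/218) = 0.0185·26, giving R* = 218·(1 - 0.378) = 135.
From dC/dt = 0: 0.00512·135 - 0.273 = 0.025P*, so P* = 0.421/0.025 = 16.8.

R* ≈ 135, C* ≈ 26, P* ≈ 16.8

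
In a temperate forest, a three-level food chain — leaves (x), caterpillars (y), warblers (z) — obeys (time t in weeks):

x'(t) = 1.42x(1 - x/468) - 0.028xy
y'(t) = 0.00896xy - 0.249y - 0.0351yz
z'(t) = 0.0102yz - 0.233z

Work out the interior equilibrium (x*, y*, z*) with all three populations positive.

x* ≈ 257, y* ≈ 22.8, z* ≈ 58.6

From dz/dt = 0: 0.0102y* = 0.233, so y* = 22.8.
From dx/dt = 0: 1.42(1 - x*/468) = 0.028·22.8, giving x* = 468·(1 - 0.45) = 257.
From dy/dt = 0: 0.00896·257 - 0.249 = 0.0351z*, so z* = 2.06/0.0351 = 58.6.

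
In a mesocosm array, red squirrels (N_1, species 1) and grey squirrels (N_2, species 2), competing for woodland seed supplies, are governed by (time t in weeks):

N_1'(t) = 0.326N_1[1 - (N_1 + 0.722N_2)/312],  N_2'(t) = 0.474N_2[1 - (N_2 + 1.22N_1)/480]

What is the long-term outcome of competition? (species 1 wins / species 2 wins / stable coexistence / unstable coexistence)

Compare the nullcline intercepts: K1/α12 = 312/0.722 = 432 < K2 = 480; K2/α21 = 480/1.22 = 393 > K1 = 312.
Since the inequalities point opposite ways, species 2 can invade but species 1 cannot.

species 2 excludes species 1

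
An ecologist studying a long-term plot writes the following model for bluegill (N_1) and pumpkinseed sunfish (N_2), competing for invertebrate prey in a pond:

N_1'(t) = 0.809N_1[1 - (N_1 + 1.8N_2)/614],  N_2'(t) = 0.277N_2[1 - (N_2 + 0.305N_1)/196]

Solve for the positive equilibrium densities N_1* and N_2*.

Setting both brackets to zero gives the nullclines N_1 + 1.8N_2 = 614 and 0.305N_1 + N_2 = 196.
Substituting N_2 = 196 - 0.305N_1 into the first: N_1(1 - 1.8·0.305) = 614 - 1.8·196.
So N_1* = 261/0.451 = 579, and then N_2* = 196 - 0.305·579 = 19.4.

N_1* ≈ 579, N_2* ≈ 19.4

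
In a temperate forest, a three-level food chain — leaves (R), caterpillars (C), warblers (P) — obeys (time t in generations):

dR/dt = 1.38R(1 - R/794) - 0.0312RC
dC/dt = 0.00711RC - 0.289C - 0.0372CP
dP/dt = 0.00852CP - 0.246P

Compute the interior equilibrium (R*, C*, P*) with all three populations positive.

From dP/dt = 0: 0.00852C* = 0.246, so C* = 28.9.
From dR/dt = 0: 1.38(1 - R*/794) = 0.0312·28.9, giving R* = 794·(1 - 0.653) = 276.
From dC/dt = 0: 0.00711·276 - 0.289 = 0.0372P*, so P* = 1.67/0.0372 = 44.9.

R* ≈ 276, C* ≈ 28.9, P* ≈ 44.9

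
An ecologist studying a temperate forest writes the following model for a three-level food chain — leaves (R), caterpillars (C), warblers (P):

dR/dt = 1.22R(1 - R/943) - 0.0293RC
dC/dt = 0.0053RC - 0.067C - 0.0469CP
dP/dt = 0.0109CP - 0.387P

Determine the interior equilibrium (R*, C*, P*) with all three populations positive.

R* ≈ 139, C* ≈ 35.5, P* ≈ 14.3

From dP/dt = 0: 0.0109C* = 0.387, so C* = 35.5.
From dR/dt = 0: 1.22(1 - R*/943) = 0.0293·35.5, giving R* = 943·(1 - 0.853) = 139.
From dC/dt = 0: 0.0053·139 - 0.067 = 0.0469P*, so P* = 0.669/0.0469 = 14.3.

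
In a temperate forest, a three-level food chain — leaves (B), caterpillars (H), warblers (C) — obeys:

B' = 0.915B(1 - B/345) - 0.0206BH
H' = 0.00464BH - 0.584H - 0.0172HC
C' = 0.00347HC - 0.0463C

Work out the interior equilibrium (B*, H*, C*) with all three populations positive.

From dC/dt = 0: 0.00347H* = 0.0463, so H* = 13.3.
From dB/dt = 0: 0.915(1 - B*/345) = 0.0206·13.3, giving B* = 345·(1 - 0.3) = 241.
From dH/dt = 0: 0.00464·241 - 0.584 = 0.0172C*, so C* = 0.536/0.0172 = 31.2.

B* ≈ 241, H* ≈ 13.3, C* ≈ 31.2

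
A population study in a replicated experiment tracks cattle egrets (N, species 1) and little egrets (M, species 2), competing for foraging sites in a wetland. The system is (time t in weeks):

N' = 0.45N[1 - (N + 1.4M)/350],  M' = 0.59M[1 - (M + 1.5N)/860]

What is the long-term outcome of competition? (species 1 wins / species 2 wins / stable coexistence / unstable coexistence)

Compare the nullcline intercepts: K1/α12 = 350/1.4 = 250 < K2 = 860; K2/α21 = 860/1.5 = 573 > K1 = 350.
Since the inequalities point opposite ways, species 2 can invade but species 1 cannot.

species 2 excludes species 1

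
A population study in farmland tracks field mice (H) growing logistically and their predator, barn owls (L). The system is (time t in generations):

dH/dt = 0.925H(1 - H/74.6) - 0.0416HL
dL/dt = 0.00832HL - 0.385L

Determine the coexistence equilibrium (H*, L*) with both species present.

From dL/dt = 0 with L > 0: 0.00832H* = 0.385, so H* = 46.3.
Substitute into dH/dt = 0: 0.925(1 - 46.3/74.6) = 0.0416L*.
The bracket is 0.38, giving L* = 0.351/0.0416 = 8.44.

H* ≈ 46.3, L* ≈ 8.44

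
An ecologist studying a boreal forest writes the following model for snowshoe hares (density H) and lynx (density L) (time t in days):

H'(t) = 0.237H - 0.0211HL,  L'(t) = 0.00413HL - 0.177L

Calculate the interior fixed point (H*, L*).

Set dL/dt = 0 with L > 0: 0.00413H - 0.177 = 0, so H* = 0.177/0.00413 = 42.9.
Set dH/dt = 0 with H > 0: 0.237 - 0.0211L = 0, so L* = 0.237/0.0211 = 11.2.

H* ≈ 42.9, L* ≈ 11.2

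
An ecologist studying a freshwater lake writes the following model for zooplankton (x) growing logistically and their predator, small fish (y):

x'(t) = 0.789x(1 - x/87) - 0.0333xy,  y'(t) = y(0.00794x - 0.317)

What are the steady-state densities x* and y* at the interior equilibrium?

From dy/dt = 0 with y > 0: 0.00794x* = 0.317, so x* = 39.9.
Substitute into dx/dt = 0: 0.789(1 - 39.9/87) = 0.0333y*.
The bracket is 0.541, giving y* = 0.427/0.0333 = 12.8.

x* ≈ 39.9, y* ≈ 12.8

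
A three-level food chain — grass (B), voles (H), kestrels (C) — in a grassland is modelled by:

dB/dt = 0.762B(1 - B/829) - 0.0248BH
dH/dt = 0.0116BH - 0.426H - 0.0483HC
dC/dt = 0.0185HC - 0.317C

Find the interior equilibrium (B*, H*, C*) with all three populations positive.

From dC/dt = 0: 0.0185H* = 0.317, so H* = 17.1.
From dB/dt = 0: 0.762(1 - B*/829) = 0.0248·17.1, giving B* = 829·(1 - 0.558) = 367.
From dH/dt = 0: 0.0116·367 - 0.426 = 0.0483C*, so C* = 3.83/0.0483 = 79.2.

B* ≈ 367, H* ≈ 17.1, C* ≈ 79.2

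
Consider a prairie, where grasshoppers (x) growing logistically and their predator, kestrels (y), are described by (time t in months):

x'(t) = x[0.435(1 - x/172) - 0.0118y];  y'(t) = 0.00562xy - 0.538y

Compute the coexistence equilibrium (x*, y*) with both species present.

From dy/dt = 0 with y > 0: 0.00562x* = 0.538, so x* = 95.7.
Substitute into dx/dt = 0: 0.435(1 - 95.7/172) = 0.0118y*.
The bracket is 0.443, giving y* = 0.193/0.0118 = 16.3.

x* ≈ 95.7, y* ≈ 16.3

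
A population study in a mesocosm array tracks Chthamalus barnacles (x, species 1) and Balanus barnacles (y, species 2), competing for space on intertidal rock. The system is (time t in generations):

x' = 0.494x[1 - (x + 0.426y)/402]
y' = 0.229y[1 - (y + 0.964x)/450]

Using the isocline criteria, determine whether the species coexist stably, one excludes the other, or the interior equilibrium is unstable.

Compare the nullcline intercepts: K1/α12 = 402/0.426 = 944 > K2 = 450; K2/α21 = 450/0.964 = 467 > K1 = 402.
Since both inequalities hold, each species can invade when rare, so the interior equilibrium is stable.

stable coexistence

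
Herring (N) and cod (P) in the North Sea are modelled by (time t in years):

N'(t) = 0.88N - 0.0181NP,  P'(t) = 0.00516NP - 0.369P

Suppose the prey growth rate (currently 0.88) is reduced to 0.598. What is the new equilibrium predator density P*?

P* ≈ 33

At the interior fixed point, setting dN/dt = 0 with N > 0 fixes P* = (prey growth rate)/(NP coefficient) — independent of the other coefficients.
With the change, P* = 0.598/0.0181 = 33; it falls from 48.6.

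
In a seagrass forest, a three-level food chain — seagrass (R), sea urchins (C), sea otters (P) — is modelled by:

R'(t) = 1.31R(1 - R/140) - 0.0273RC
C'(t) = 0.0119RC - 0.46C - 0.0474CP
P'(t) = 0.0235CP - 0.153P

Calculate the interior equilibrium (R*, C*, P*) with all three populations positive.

From dP/dt = 0: 0.0235C* = 0.153, so C* = 6.51.
From dR/dt = 0: 1.31(1 - R*/140) = 0.0273·6.51, giving R* = 140·(1 - 0.136) = 121.
From dC/dt = 0: 0.0119·121 - 0.46 = 0.0474P*, so P* = 0.98/0.0474 = 20.7.

R* ≈ 121, C* ≈ 6.51, P* ≈ 20.7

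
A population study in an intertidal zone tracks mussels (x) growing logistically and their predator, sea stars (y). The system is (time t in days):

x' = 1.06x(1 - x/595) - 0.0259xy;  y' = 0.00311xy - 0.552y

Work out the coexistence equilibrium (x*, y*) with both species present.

From dy/dt = 0 with y > 0: 0.00311x* = 0.552, so x* = 177.
Substitute into dx/dt = 0: 1.06(1 - 177/595) = 0.0259y*.
The bracket is 0.702, giving y* = 0.744/0.0259 = 28.7.

x* ≈ 177, y* ≈ 28.7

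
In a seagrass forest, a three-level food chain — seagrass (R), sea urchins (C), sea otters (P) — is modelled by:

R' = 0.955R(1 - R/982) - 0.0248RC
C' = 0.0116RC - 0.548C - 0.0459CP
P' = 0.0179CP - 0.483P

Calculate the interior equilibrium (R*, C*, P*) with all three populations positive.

From dP/dt = 0: 0.0179C* = 0.483, so C* = 27.
From dR/dt = 0: 0.955(1 - R*/982) = 0.0248·27, giving R* = 982·(1 - 0.701) = 294.
From dC/dt = 0: 0.0116·294 - 0.548 = 0.0459P*, so P* = 2.86/0.0459 = 62.3.

R* ≈ 294, C* ≈ 27, P* ≈ 62.3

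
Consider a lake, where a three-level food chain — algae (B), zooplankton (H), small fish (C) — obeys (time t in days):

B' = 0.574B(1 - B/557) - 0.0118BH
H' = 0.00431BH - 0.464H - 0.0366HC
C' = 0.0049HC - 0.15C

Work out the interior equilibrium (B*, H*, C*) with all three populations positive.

B* ≈ 206, H* ≈ 30.6, C* ≈ 11.6

From dC/dt = 0: 0.0049H* = 0.15, so H* = 30.6.
From dB/dt = 0: 0.574(1 - B*/557) = 0.0118·30.6, giving B* = 557·(1 - 0.629) = 206.
From dH/dt = 0: 0.00431·206 - 0.464 = 0.0366C*, so C* = 0.426/0.0366 = 11.6.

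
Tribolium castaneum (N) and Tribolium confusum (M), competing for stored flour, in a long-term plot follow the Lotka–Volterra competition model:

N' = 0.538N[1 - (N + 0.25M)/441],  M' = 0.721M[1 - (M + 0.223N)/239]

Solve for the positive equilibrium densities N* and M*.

N* ≈ 404, M* ≈ 149

Setting both brackets to zero gives the nullclines N + 0.25M = 441 and 0.223N + M = 239.
Substituting M = 239 - 0.223N into the first: N(1 - 0.25·0.223) = 441 - 0.25·239.
So N* = 381/0.944 = 404, and then M* = 239 - 0.223·404 = 149.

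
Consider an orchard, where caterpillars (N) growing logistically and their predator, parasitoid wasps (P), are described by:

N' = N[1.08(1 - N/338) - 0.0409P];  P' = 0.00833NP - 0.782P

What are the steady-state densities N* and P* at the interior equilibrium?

From dP/dt = 0 with P > 0: 0.00833N* = 0.782, so N* = 93.9.
Substitute into dN/dt = 0: 1.08(1 - 93.9/338) = 0.0409P*.
The bracket is 0.722, giving P* = 0.78/0.0409 = 19.1.

N* ≈ 93.9, P* ≈ 19.1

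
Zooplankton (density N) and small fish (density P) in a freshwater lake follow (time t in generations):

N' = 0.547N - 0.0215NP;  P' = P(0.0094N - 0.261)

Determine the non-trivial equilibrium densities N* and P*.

N* ≈ 27.8, P* ≈ 25.4

Set dP/dt = 0 with P > 0: 0.0094N - 0.261 = 0, so N* = 0.261/0.0094 = 27.8.
Set dN/dt = 0 with N > 0: 0.547 - 0.0215P = 0, so P* = 0.547/0.0215 = 25.4.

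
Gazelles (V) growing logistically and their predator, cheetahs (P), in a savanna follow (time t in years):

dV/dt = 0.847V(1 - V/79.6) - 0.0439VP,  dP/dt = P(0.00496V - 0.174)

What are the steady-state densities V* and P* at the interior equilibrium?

From dP/dt = 0 with P > 0: 0.00496V* = 0.174, so V* = 35.1.
Substitute into dV/dt = 0: 0.847(1 - 35.1/79.6) = 0.0439P*.
The bracket is 0.559, giving P* = 0.474/0.0439 = 10.8.

V* ≈ 35.1, P* ≈ 10.8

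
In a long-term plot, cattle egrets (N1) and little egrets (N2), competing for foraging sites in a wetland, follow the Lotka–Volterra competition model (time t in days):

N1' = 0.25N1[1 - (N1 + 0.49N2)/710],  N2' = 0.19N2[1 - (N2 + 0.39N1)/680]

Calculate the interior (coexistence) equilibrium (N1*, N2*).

N1* ≈ 466, N2* ≈ 498

Setting both brackets to zero gives the nullclines N1 + 0.49N2 = 710 and 0.39N1 + N2 = 680.
Substituting N2 = 680 - 0.39N1 into the first: N1(1 - 0.49·0.39) = 710 - 0.49·680.
So N1* = 377/0.809 = 466, and then N2* = 680 - 0.39·466 = 498.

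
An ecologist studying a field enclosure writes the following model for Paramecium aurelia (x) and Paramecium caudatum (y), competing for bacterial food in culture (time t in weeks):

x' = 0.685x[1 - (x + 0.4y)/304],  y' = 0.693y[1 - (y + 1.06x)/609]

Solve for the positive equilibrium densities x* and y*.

Setting both brackets to zero gives the nullclines x + 0.4y = 304 and 1.06x + y = 609.
Substituting y = 609 - 1.06x into the first: x(1 - 0.4·1.06) = 304 - 0.4·609.
So x* = 60.4/0.576 = 105, and then y* = 609 - 1.06·105 = 498.

x* ≈ 105, y* ≈ 498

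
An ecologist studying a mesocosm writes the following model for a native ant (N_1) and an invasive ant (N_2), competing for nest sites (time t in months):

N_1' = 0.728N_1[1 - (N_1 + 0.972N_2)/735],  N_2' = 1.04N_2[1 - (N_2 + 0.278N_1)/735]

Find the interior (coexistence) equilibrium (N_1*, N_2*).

N_1* ≈ 28.2, N_2* ≈ 727

Setting both brackets to zero gives the nullclines N_1 + 0.972N_2 = 735 and 0.278N_1 + N_2 = 735.
Substituting N_2 = 735 - 0.278N_1 into the first: N_1(1 - 0.972·0.278) = 735 - 0.972·735.
So N_1* = 20.6/0.73 = 28.2, and then N_2* = 735 - 0.278·28.2 = 727.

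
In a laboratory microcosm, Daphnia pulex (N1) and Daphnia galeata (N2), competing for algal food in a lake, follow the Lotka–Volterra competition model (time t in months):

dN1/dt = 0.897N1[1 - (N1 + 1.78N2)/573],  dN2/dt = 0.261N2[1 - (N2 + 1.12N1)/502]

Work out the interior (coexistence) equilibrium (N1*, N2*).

N1* ≈ 323, N2* ≈ 141

Setting both brackets to zero gives the nullclines N1 + 1.78N2 = 573 and 1.12N1 + N2 = 502.
Substituting N2 = 502 - 1.12N1 into the first: N1(1 - 1.78·1.12) = 573 - 1.78·502.
So N1* = -321/-0.994 = 323, and then N2* = 502 - 1.12·323 = 141.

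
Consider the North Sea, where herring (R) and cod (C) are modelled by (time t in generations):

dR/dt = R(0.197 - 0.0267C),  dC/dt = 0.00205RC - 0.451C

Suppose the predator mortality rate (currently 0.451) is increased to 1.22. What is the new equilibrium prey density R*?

At the interior fixed point, setting dC/dt = 0 with C > 0 fixes R* = (predator death rate)/(RC coefficient) — independent of the other coefficients.
With the change, R* = 1.22/0.00205 = 595; it rises from 220.

R* ≈ 595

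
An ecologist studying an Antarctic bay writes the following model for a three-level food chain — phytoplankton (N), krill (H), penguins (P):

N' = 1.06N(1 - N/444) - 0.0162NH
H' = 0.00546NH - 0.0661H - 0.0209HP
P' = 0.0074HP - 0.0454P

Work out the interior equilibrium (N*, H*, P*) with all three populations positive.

From dP/dt = 0: 0.0074H* = 0.0454, so H* = 6.14.
From dN/dt = 0: 1.06(1 - N*/444) = 0.0162·6.14, giving N* = 444·(1 - 0.0938) = 402.
From dH/dt = 0: 0.00546·402 - 0.0661 = 0.0209P*, so P* = 2.13/0.0209 = 102.

N* ≈ 402, H* ≈ 6.14, P* ≈ 102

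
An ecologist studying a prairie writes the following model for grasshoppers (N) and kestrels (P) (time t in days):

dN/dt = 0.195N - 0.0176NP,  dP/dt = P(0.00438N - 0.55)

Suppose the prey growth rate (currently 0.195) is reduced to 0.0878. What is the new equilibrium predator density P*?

At the interior fixed point, setting dN/dt = 0 with N > 0 fixes P* = (prey growth rate)/(NP coefficient) — independent of the other coefficients.
With the change, P* = 0.0878/0.0176 = 4.99; it falls from 11.1.

P* ≈ 4.99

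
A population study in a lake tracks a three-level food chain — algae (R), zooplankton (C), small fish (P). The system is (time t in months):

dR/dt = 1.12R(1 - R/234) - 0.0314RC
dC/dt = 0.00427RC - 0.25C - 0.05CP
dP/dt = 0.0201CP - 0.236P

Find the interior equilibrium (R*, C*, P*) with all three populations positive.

From dP/dt = 0: 0.0201C* = 0.236, so C* = 11.7.
From dR/dt = 0: 1.12(1 - R*/234) = 0.0314·11.7, giving R* = 234·(1 - 0.329) = 157.
From dC/dt = 0: 0.00427·157 - 0.25 = 0.05P*, so P* = 0.42/0.05 = 8.41.

R* ≈ 157, C* ≈ 11.7, P* ≈ 8.41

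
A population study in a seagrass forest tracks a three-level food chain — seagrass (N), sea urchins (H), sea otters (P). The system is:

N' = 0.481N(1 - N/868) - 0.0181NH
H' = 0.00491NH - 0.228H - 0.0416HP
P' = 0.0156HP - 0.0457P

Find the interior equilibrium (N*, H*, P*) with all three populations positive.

From dP/dt = 0: 0.0156H* = 0.0457, so H* = 2.93.
From dN/dt = 0: 0.481(1 - N*/868) = 0.0181·2.93, giving N* = 868·(1 - 0.11) = 772.
From dH/dt = 0: 0.00491·772 - 0.228 = 0.0416P*, so P* = 3.56/0.0416 = 85.7.

N* ≈ 772, H* ≈ 2.93, P* ≈ 85.7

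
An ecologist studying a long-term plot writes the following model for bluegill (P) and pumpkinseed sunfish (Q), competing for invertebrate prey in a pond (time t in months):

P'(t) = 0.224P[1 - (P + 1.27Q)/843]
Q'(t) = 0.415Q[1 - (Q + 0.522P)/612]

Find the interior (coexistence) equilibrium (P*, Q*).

P* ≈ 195, Q* ≈ 510

Setting both brackets to zero gives the nullclines P + 1.27Q = 843 and 0.522P + Q = 612.
Substituting Q = 612 - 0.522P into the first: P(1 - 1.27·0.522) = 843 - 1.27·612.
So P* = 65.8/0.337 = 195, and then Q* = 612 - 0.522·195 = 510.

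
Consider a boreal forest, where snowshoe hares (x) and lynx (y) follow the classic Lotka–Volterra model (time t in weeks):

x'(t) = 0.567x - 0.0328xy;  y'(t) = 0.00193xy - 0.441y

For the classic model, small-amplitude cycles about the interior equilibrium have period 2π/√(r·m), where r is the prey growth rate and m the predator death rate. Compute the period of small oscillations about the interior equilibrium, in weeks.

T ≈ 12.6 weeks

Here r = 0.567 and m = 0.441, so r·m = 0.25.
ω = √0.25 = 0.5 per week, hence T = 2π/ω ≈ 12.6 weeks.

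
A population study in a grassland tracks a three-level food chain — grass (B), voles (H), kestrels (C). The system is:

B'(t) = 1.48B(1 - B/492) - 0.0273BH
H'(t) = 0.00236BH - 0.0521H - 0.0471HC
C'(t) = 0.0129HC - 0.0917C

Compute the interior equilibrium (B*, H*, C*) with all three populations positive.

B* ≈ 427, H* ≈ 7.11, C* ≈ 20.3

From dC/dt = 0: 0.0129H* = 0.0917, so H* = 7.11.
From dB/dt = 0: 1.48(1 - B*/492) = 0.0273·7.11, giving B* = 492·(1 - 0.131) = 427.
From dH/dt = 0: 0.00236·427 - 0.0521 = 0.0471C*, so C* = 0.957/0.0471 = 20.3.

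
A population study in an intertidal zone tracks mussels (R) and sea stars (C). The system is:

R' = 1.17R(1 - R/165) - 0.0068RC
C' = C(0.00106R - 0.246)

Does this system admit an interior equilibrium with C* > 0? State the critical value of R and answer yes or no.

Threshold R = 232; K < 232, so no, the predator goes extinct.

The predator equation gives dC/dt > 0 only when R > 0.246/0.00106 = 232.
Without the predator, R → K = 165. Since 165 < 232, the predator cannot invade.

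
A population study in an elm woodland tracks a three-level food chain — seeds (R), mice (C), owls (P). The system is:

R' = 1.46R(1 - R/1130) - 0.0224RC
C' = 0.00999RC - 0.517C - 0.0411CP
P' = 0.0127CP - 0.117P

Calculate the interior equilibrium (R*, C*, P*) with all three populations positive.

From dP/dt = 0: 0.0127C* = 0.117, so C* = 9.21.
From dR/dt = 0: 1.46(1 - R*/1130) = 0.0224·9.21, giving R* = 1130·(1 - 0.141) = 970.
From dC/dt = 0: 0.00999·970 - 0.517 = 0.0411P*, so P* = 9.18/0.0411 = 223.

R* ≈ 970, C* ≈ 9.21, P* ≈ 223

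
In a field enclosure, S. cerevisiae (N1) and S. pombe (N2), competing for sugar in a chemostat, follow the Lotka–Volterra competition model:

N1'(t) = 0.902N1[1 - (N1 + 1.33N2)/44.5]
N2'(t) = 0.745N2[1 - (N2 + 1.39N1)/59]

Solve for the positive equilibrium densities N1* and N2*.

Setting both brackets to zero gives the nullclines N1 + 1.33N2 = 44.5 and 1.39N1 + N2 = 59.
Substituting N2 = 59 - 1.39N1 into the first: N1(1 - 1.33·1.39) = 44.5 - 1.33·59.
So N1* = -34/-0.849 = 40, and then N2* = 59 - 1.39·40 = 3.36.

N1* ≈ 40, N2* ≈ 3.36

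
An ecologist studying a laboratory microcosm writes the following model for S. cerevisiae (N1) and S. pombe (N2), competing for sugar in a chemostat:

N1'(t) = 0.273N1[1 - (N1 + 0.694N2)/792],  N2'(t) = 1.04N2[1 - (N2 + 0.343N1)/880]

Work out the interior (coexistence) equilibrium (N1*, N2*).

N1* ≈ 238, N2* ≈ 798

Setting both brackets to zero gives the nullclines N1 + 0.694N2 = 792 and 0.343N1 + N2 = 880.
Substituting N2 = 880 - 0.343N1 into the first: N1(1 - 0.694·0.343) = 792 - 0.694·880.
So N1* = 181/0.762 = 238, and then N2* = 880 - 0.343·238 = 798.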